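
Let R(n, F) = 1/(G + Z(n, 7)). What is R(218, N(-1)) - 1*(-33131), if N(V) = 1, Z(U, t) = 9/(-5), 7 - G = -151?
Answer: 25875316/781 ≈ 33131.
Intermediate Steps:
G = 158 (G = 7 - 1*(-151) = 7 + 151 = 158)
Z(U, t) = -9/5 (Z(U, t) = 9*(-⅕) = -9/5)
R(n, F) = 5/781 (R(n, F) = 1/(158 - 9/5) = 1/(781/5) = 5/781)
R(218, N(-1)) - 1*(-33131) = 5/781 - 1*(-33131) = 5/781 + 33131 = 25875316/781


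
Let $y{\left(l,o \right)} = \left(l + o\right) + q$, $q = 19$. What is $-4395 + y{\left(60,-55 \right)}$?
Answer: $-4371$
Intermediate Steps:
$y{\left(l,o \right)} = 19 + l + o$ ($y{\left(l,o \right)} = \left(l + o\right) + 19 = 19 + l + o$)
$-4395 + y{\left(60,-55 \right)} = -4395 + \left(19 + 60 - 55\right) = -4395 + 24 = -4371$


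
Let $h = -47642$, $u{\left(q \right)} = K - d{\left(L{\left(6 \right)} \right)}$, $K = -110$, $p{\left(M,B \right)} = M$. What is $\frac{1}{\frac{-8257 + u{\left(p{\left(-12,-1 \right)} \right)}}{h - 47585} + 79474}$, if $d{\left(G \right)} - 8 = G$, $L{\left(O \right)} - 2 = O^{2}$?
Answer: $\frac{95227}{7568079011} \approx 1.2583 \cdot 10^{-5}$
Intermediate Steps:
$L{\left(O \right)} = 2 + O^{2}$
$d{\left(G \right)} = 8 + G$
$u{\left(q \right)} = -156$ ($u{\left(q \right)} = -110 - \left(8 + \left(2 + 6^{2}\right)\right) = -110 - \left(8 + \left(2 + 36\right)\right) = -110 - \left(8 + 38\right) = -110 - 46 = -156$)
$\frac{1}{\frac{-8257 + u{\left(p{\left(-12,-1 \right)} \right)}}{h - 47585} + 79474} = \frac{1}{\frac{-8257 - 156}{-47642 - 47585} + 79474} = \frac{1}{- \frac{8413}{-95227} + 79474} = \frac{1}{\left(-8413\right) \left(- \frac{1}{95227}\right) + 79474} = \frac{1}{\frac{8413}{95227} + 79474} = \frac{1}{\frac{7568079011}{95227}} = \frac{95227}{7568079011}$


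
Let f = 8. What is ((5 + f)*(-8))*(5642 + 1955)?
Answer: -790088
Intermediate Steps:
((5 + f)*(-8))*(5642 + 1955) = ((5 + 8)*(-8))*(5642 + 1955) = (13*(-8))*7597 = -104*7597 = -790088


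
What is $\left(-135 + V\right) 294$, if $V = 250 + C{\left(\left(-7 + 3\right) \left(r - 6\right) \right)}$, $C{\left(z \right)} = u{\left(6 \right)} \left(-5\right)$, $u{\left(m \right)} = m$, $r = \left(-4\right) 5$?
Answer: $24990$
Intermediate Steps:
$r = -20$
$C{\left(z \right)} = -30$ ($C{\left(z \right)} = 6 \left(-5\right) = -30$)
$V = 220$ ($V = 250 - 30 = 220$)
$\left(-135 + V\right) 294 = \left(-135 + 220\right) 294 = 85 \cdot 294 = 24990$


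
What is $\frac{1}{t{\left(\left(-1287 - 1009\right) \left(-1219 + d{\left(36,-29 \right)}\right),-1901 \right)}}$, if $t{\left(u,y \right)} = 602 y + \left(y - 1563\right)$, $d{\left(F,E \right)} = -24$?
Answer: $- \frac{1}{1147866} \approx -8.7118 \cdot 10^{-7}$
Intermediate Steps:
$t{\left(u,y \right)} = -1563 + 603 y$ ($t{\left(u,y \right)} = 602 y + \left(-1563 + y\right) = -1563 + 603 y$)
$\frac{1}{t{\left(\left(-1287 - 1009\right) \left(-1219 + d{\left(36,-29 \right)}\right),-1901 \right)}} = \frac{1}{-1563 + 603 \left(-1901\right)} = \frac{1}{-1563 - 1146303} = \frac{1}{-1147866} = - \frac{1}{1147866}$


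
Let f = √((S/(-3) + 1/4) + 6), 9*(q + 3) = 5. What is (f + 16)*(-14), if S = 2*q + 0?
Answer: -224 - 7*√2553/9 ≈ -263.30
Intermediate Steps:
q = -22/9 (q = -3 + (⅑)*5 = -3 + 5/9 = -22/9 ≈ -2.4444)
S = -44/9 (S = 2*(-22/9) + 0 = -44/9 + 0 = -44/9 ≈ -4.8889)
f = √2553/18 (f = √((-44/9/(-3) + 1/4) + 6) = √((-44/9*(-⅓) + 1*(¼)) + 6) = √((44/27 + ¼) + 6) = √(203/108 + 6) = √(851/108) = √2553/18 ≈ 2.8071)
(f + 16)*(-14) = (√2553/18 + 16)*(-14) = (16 + √2553/18)*(-14) = -224 - 7*√2553/9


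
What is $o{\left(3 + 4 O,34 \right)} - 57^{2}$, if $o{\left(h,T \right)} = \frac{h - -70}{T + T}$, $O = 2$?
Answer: $- \frac{220851}{68} \approx -3247.8$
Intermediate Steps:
$o{\left(h,T \right)} = \frac{70 + h}{2 T}$ ($o{\left(h,T \right)} = \frac{h + 70}{2 T} = \left(70 + h\right) \frac{1}{2 T} = \frac{70 + h}{2 T}$)
$o{\left(3 + 4 O,34 \right)} - 57^{2} = \frac{70 + \left(3 + 4 \cdot 2\right)}{2 \cdot 34} - 57^{2} = \frac{1}{2} \cdot \frac{1}{34} \left(70 + \left(3 + 8\right)\right) - 3249 = \frac{1}{2} \cdot \frac{1}{34} \left(70 + 11\right) - 3249 = \frac{1}{2} \cdot \frac{1}{34} \cdot 81 - 3249 = \frac{81}{68} - 3249 = - \frac{220851}{68}$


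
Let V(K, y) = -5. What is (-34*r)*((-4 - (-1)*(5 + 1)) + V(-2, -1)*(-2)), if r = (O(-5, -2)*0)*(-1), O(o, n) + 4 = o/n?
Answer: 0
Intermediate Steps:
O(o, n) = -4 + o/n
r = 0 (r = ((-4 - 5/(-2))*0)*(-1) = ((-4 - 5*(-1/2))*0)*(-1) = ((-4 + 5/2)*0)*(-1) = -3/2*0*(-1) = 0*(-1) = 0)
(-34*r)*((-4 - (-1)*(5 + 1)) + V(-2, -1)*(-2)) = (-34*0)*((-4 - (-1)*(5 + 1)) - 5*(-2)) = 0*((-4 - (-1)*6) + 10) = 0*((-4 - 1*(-6)) + 10) = 0*((-4 + 6) + 10) = 0*(2 + 10) = 0*12 = 0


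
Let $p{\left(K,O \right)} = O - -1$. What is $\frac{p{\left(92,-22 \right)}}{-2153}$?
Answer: $\frac{21}{2153} \approx 0.0097538$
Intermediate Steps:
$p{\left(K,O \right)} = 1 + O$ ($p{\left(K,O \right)} = O + 1 = 1 + O$)
$\frac{p{\left(92,-22 \right)}}{-2153} = \frac{1 - 22}{-2153} = \left(-21\right) \left(- \frac{1}{2153}\right) = \frac{21}{2153}$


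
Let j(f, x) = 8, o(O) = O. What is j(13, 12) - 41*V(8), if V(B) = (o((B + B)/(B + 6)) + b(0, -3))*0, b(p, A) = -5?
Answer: 8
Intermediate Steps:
V(B) = 0 (V(B) = ((B + B)/(B + 6) - 5)*0 = ((2*B)/(6 + B) - 5)*0 = (2*B/(6 + B) - 5)*0 = (-5 + 2*B/(6 + B))*0 = 0)
j(13, 12) - 41*V(8) = 8 - 41*0 = 8 + 0 = 8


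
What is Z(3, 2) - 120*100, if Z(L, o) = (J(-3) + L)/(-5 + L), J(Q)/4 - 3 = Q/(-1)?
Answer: -24027/2 ≈ -12014.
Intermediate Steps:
J(Q) = 12 - 4*Q (J(Q) = 12 + 4*(Q/(-1)) = 12 + 4*(Q*(-1)) = 12 + 4*(-Q) = 12 - 4*Q)
Z(L, o) = (24 + L)/(-5 + L) (Z(L, o) = ((12 - 4*(-3)) + L)/(-5 + L) = ((12 + 12) + L)/(-5 + L) = (24 + L)/(-5 + L))
Z(3, 2) - 120*100 = (24 + 3)/(-5 + 3) - 120*100 = 27/(-2) - 12000 = -1/2*27 - 12000 = -27/2 - 12000 = -24027/2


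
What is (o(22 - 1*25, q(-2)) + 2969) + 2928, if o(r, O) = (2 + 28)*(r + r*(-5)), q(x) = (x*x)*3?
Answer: 6257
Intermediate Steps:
q(x) = 3*x² (q(x) = x²*3 = 3*x²)
o(r, O) = -120*r (o(r, O) = 30*(r - 5*r) = 30*(-4*r) = -120*r)
(o(22 - 1*25, q(-2)) + 2969) + 2928 = (-120*(22 - 1*25) + 2969) + 2928 = (-120*(22 - 25) + 2969) + 2928 = (-120*(-3) + 2969) + 2928 = (360 + 2969) + 2928 = 3329 + 2928 = 6257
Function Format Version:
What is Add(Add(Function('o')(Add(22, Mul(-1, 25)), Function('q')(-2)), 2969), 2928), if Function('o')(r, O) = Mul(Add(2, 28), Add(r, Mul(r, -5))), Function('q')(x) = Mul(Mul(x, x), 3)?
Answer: 6257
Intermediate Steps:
Function('q')(x) = Mul(3, Pow(x, 2)) (Function('q')(x) = Mul(Pow(x, 2), 3) = Mul(3, Pow(x, 2)))
Function('o')(r, O) = Mul(-120, r) (Function('o')(r, O) = Mul(30, Add(r, Mul(-5, r))) = Mul(30, Mul(-4, r)) = Mul(-120, r))
Add(Add(Function('o')(Add(22, Mul(-1, 25)), Function('q')(-2)), 2969), 2928) = Add(Add(Mul(-120, Add(22, Mul(-1, 25))), 2969), 2928) = Add(Add(Mul(-120, Add(22, -25)), 2969), 2928) = Add(Add(Mul(-120, -3), 2969), 2928) = Add(Add(360, 2969), 2928) = Add(3329, 2928) = 6257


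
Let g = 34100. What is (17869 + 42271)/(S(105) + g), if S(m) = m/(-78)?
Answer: 312728/177313 ≈ 1.7637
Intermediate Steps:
S(m) = -m/78 (S(m) = m*(-1/78) = -m/78)
(17869 + 42271)/(S(105) + g) = (17869 + 42271)/(-1/78*105 + 34100) = 60140/(-35/26 + 34100) = 60140/(886565/26) = 60140*(26/886565) = 312728/177313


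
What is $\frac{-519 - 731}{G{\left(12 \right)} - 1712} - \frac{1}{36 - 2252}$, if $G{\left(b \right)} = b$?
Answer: $\frac{27717}{37672} \approx 0.73575$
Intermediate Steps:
$\frac{-519 - 731}{G{\left(12 \right)} - 1712} - \frac{1}{36 - 2252} = \frac{-519 - 731}{12 - 1712} - \frac{1}{36 - 2252} = - \frac{1250}{-1700} - \frac{1}{-2216} = \left(-1250\right) \left(- \frac{1}{1700}\right) - - \frac{1}{2216} = \frac{25}{34} + \frac{1}{2216} = \frac{27717}{37672}$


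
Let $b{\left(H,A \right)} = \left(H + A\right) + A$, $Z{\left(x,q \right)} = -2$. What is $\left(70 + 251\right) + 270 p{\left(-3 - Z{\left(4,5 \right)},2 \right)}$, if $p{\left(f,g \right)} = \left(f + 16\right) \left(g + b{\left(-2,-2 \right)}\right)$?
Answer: $-15879$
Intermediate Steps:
$b{\left(H,A \right)} = H + 2 A$ ($b{\left(H,A \right)} = \left(A + H\right) + A = H + 2 A$)
$p{\left(f,g \right)} = \left(-6 + g\right) \left(16 + f\right)$ ($p{\left(f,g \right)} = \left(f + 16\right) \left(g + \left(-2 + 2 \left(-2\right)\right)\right) = \left(16 + f\right) \left(g - 6\right) = \left(16 + f\right) \left(-6 + g\right) = \left(-6 + g\right) \left(16 + f\right)$)
$\left(70 + 251\right) + 270 p{\left(-3 - Z{\left(4,5 \right)},2 \right)} = \left(70 + 251\right) + 270 \left(-96 - 6 \left(-3 - -2\right) + 16 \cdot 2 + \left(-3 - -2\right) 2\right) = 321 + 270 \left(-96 - 6 \left(-3 + 2\right) + 32 + \left(-3 + 2\right) 2\right) = 321 + 270 \left(-96 - -6 + 32 - 2\right) = 321 + 270 \left(-96 + 6 + 32 - 2\right) = 321 + 270 \left(-60\right) = 321 - 16200 = -15879$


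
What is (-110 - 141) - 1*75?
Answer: -326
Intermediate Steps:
(-110 - 141) - 1*75 = -251 - 75 = -326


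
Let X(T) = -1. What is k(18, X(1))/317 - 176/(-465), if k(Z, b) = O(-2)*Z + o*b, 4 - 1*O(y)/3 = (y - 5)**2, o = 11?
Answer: -1079273/147405 ≈ -7.3218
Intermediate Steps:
O(y) = 12 - 3*(-5 + y)**2 (O(y) = 12 - 3*(y - 5)**2 = 12 - 3*(-5 + y)**2)
k(Z, b) = -135*Z + 11*b (k(Z, b) = (12 - 3*(-5 - 2)**2)*Z + 11*b = (12 - 3*(-7)**2)*Z + 11*b = (12 - 3*49)*Z + 11*b = (12 - 147)*Z + 11*b = -135*Z + 11*b)
k(18, X(1))/317 - 176/(-465) = (-135*18 + 11*(-1))/317 - 176/(-465) = (-2430 - 11)*(1/317) - 176*(-1/465) = -2441*1/317 + 176/465 = -2441/317 + 176/465 = -1079273/147405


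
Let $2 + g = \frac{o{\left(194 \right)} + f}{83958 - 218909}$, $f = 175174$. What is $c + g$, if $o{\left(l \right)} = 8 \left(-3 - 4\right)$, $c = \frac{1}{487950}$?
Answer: $- \frac{217147374049}{65849340450} \approx -3.2976$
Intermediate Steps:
$c = \frac{1}{487950} \approx 2.0494 \cdot 10^{-6}$
$o{\left(l \right)} = -56$ ($o{\left(l \right)} = 8 \left(-7\right) = -56$)
$g = - \frac{445020}{134951}$ ($g = -2 + \frac{-56 + 175174}{83958 - 218909} = -2 + \frac{175118}{-134951} = -2 + 175118 \left(- \frac{1}{134951}\right) = -2 - \frac{175118}{134951} = - \frac{445020}{134951} \approx -3.2976$)
$c + g = \frac{1}{487950} - \frac{445020}{134951} = - \frac{217147374049}{65849340450}$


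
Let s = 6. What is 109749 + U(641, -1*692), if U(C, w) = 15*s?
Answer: 109839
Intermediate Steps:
U(C, w) = 90 (U(C, w) = 15*6 = 90)
109749 + U(641, -1*692) = 109749 + 90 = 109839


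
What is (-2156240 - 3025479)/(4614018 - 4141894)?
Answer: -304807/27772 ≈ -10.975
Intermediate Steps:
(-2156240 - 3025479)/(4614018 - 4141894) = -5181719/472124 = -5181719*1/472124 = -304807/27772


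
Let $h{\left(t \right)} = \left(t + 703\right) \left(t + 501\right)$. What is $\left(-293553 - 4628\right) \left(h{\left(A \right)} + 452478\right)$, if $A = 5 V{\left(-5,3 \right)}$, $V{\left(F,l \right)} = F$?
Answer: $-231151700286$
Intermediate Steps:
$A = -25$ ($A = 5 \left(-5\right) = -25$)
$h{\left(t \right)} = \left(501 + t\right) \left(703 + t\right)$ ($h{\left(t \right)} = \left(703 + t\right) \left(501 + t\right) = \left(501 + t\right) \left(703 + t\right)$)
$\left(-293553 - 4628\right) \left(h{\left(A \right)} + 452478\right) = \left(-293553 - 4628\right) \left(\left(352203 + \left(-25\right)^{2} + 1204 \left(-25\right)\right) + 452478\right) = - 298181 \left(\left(352203 + 625 - 30100\right) + 452478\right) = - 298181 \left(322728 + 452478\right) = \left(-298181\right) 775206 = -231151700286$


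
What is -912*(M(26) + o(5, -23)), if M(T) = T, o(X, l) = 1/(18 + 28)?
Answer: -545832/23 ≈ -23732.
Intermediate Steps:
o(X, l) = 1/46
-912*(M(26) + o(5, -23)) = -912*(26 + 1/46) = -912*1197/46 = -545832/23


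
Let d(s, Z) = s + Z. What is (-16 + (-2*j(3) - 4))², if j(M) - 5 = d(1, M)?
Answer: 1444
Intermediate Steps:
d(s, Z) = Z + s
j(M) = 6 + M (j(M) = 5 + (M + 1) = 5 + (1 + M) = 6 + M)
(-16 + (-2*j(3) - 4))² = (-16 + (-2*(6 + 3) - 4))² = (-16 + (-2*9 - 4))² = (-16 + (-18 - 4))² = (-16 - 22)² = (-38)² = 1444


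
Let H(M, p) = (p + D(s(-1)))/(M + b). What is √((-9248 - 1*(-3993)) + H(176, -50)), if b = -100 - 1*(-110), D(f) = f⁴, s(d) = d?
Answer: I*√181811094/186 ≈ 72.493*I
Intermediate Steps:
b = 10 (b = -100 + 110 = 10)
H(M, p) = (1 + p)/(10 + M) (H(M, p) = (p + (-1)⁴)/(M + 10) = (p + 1)/(10 + M) = (1 + p)/(10 + M))
√((-9248 - 1*(-3993)) + H(176, -50)) = √((-9248 - 1*(-3993)) + (1 - 50)/(10 + 176)) = √((-9248 + 3993) - 49/186) = √(-5255 + (1/186)*(-49)) = √(-5255 - 49/186) = √(-977479/186) = I*√181811094/186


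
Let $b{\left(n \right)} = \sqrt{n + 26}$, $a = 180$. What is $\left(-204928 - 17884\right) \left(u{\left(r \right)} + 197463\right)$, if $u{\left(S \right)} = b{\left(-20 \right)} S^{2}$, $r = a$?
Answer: $-43997125956 - 7219108800 \sqrt{6} \approx -6.168 \cdot 10^{10}$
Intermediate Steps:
$r = 180$
$b{\left(n \right)} = \sqrt{26 + n}$
$u{\left(S \right)} = \sqrt{6} S^{2}$ ($u{\left(S \right)} = \sqrt{26 - 20} S^{2} = \sqrt{6} S^{2}$)
$\left(-204928 - 17884\right) \left(u{\left(r \right)} + 197463\right) = \left(-204928 - 17884\right) \left(\sqrt{6} \cdot 180^{2} + 197463\right) = - 222812 \left(\sqrt{6} \cdot 32400 + 197463\right) = - 222812 \left(32400 \sqrt{6} + 197463\right) = - 222812 \left(197463 + 32400 \sqrt{6}\right) = -43997125956 - 7219108800 \sqrt{6}$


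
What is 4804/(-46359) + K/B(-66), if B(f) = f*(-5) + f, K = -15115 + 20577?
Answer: 41990767/2039796 ≈ 20.586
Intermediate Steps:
K = 5462
B(f) = -4*f (B(f) = -5*f + f = -4*f)
4804/(-46359) + K/B(-66) = 4804/(-46359) + 5462/((-4*(-66))) = 4804*(-1/46359) + 5462/264 = -4804/46359 + 5462*(1/264) = -4804/46359 + 2731/132 = 41990767/2039796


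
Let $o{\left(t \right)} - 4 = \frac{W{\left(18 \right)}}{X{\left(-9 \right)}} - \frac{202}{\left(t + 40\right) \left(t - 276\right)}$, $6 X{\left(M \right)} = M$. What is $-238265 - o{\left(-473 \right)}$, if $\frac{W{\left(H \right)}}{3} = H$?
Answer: $- \frac{77263011659}{324317} \approx -2.3823 \cdot 10^{5}$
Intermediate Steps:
$X{\left(M \right)} = \frac{M}{6}$
$W{\left(H \right)} = 3 H$
$o{\left(t \right)} = -32 - \frac{202}{\left(-276 + t\right) \left(40 + t\right)}$ ($o{\left(t \right)} = 4 + \left(\frac{3 \cdot 18}{\frac{1}{6} \left(-9\right)} - \frac{202}{\left(t + 40\right) \left(t - 276\right)}\right) = 4 + \left(\frac{54}{- \frac{3}{2}} - \frac{202}{\left(40 + t\right) \left(-276 + t\right)}\right) = 4 + \left(54 \left(- \frac{2}{3}\right) - \frac{202}{\left(-276 + t\right) \left(40 + t\right)}\right) = 4 - \left(36 + 202 \frac{1}{\left(-276 + t\right) \left(40 + t\right)}\right) = 4 - \left(36 + \frac{202}{\left(-276 + t\right) \left(40 + t\right)}\right) = -32 - \frac{202}{\left(-276 + t\right) \left(40 + t\right)}$)
$-238265 - o{\left(-473 \right)} = -238265 - \frac{2 \left(-176539 - -1786048 + 16 \left(-473\right)^{2}\right)}{11040 - \left(-473\right)^{2} + 236 \left(-473\right)} = -238265 - \frac{2 \left(-176539 + 1786048 + 16 \cdot 223729\right)}{11040 - 223729 - 111628} = -238265 - \frac{2 \left(-176539 + 1786048 + 3579664\right)}{11040 - 223729 - 111628} = -238265 - 2 \frac{1}{-324317} \cdot 5189173 = -238265 - 2 \left(- \frac{1}{324317}\right) 5189173 = -238265 - - \frac{10378346}{324317} = -238265 + \frac{10378346}{324317} = - \frac{77263011659}{324317}$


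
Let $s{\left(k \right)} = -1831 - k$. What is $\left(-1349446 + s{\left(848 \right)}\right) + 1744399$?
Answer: $392274$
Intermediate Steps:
$\left(-1349446 + s{\left(848 \right)}\right) + 1744399 = \left(-1349446 - 2679\right) + 1744399 = -1352125 + 1744399 = 392274$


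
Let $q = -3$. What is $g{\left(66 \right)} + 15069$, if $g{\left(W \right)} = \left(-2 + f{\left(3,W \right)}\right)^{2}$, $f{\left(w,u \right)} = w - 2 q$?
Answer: $15118$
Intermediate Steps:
$f{\left(w,u \right)} = 6 + w$ ($f{\left(w,u \right)} = w - -6 = w + 6 = 6 + w$)
$g{\left(W \right)} = 49$ ($g{\left(W \right)} = \left(-2 + \left(6 + 3\right)\right)^{2} = \left(-2 + 9\right)^{2} = 7^{2} = 49$)
$g{\left(66 \right)} + 15069 = 49 + 15069 = 15118$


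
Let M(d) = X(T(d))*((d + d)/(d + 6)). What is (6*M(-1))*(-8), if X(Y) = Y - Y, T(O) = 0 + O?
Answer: 0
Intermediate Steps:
T(O) = O
X(Y) = 0
M(d) = 0 (M(d) = 0*((d + d)/(d + 6)) = 0*((2*d)/(6 + d)) = 0*(2*d/(6 + d)) = 0)
(6*M(-1))*(-8) = (6*0)*(-8) = 0*(-8) = 0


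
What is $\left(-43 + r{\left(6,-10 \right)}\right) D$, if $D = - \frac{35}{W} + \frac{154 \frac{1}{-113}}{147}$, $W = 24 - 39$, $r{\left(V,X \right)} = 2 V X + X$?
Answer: $- \frac{954095}{2373} \approx -402.06$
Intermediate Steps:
$r{\left(V,X \right)} = X + 2 V X$ ($r{\left(V,X \right)} = 2 V X + X = X + 2 V X$)
$W = -15$
$D = \frac{5515}{2373}$ ($D = - \frac{35}{-15} + \frac{154 \frac{1}{-113}}{147} = \left(-35\right) \left(- \frac{1}{15}\right) + 154 \left(- \frac{1}{113}\right) \frac{1}{147} = \frac{7}{3} - \frac{22}{2373} = \frac{5515}{2373} \approx 2.3241$)
$\left(-43 + r{\left(6,-10 \right)}\right) D = \left(-43 - 10 \left(1 + 2 \cdot 6\right)\right) \frac{5515}{2373} = \left(-43 - 10 \left(1 + 12\right)\right) \frac{5515}{2373} = \left(-43 - 130\right) \frac{5515}{2373} = \left(-173\right) \frac{5515}{2373} = - \frac{954095}{2373}$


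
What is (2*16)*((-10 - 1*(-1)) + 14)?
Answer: 160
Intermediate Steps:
(2*16)*((-10 - 1*(-1)) + 14) = 32*((-10 + 1) + 14) = 32*(-9 + 14) = 32*5 = 160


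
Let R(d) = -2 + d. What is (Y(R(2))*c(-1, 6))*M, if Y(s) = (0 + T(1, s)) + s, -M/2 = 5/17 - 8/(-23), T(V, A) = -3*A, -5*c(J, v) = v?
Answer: 0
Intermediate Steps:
c(J, v) = -v/5
M = -502/391 (M = -2*(5/17 - 8/(-23)) = -2*(5*(1/17) - 8*(-1/23)) = -2*(5/17 + 8/23) = -2*251/391 = -502/391 ≈ -1.2839)
Y(s) = -2*s (Y(s) = (0 - 3*s) + s = -3*s + s = -2*s)
(Y(R(2))*c(-1, 6))*M = ((-2*(-2 + 2))*(-⅕*6))*(-502/391) = (-2*0*(-6/5))*(-502/391) = (0*(-6/5))*(-502/391) = 0*(-502/391) = 0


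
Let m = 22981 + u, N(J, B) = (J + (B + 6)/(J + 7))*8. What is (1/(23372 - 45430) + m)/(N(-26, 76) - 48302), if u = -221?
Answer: -9538761501/20345108068 ≈ -0.46885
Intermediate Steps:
N(J, B) = 8*J + 8*(6 + B)/(7 + J) (N(J, B) = (J + (6 + B)/(7 + J))*8 = 8*J + 8*(6 + B)/(7 + J))
m = 22760 (m = 22981 - 221 = 22760)
(1/(23372 - 45430) + m)/(N(-26, 76) - 48302) = (1/(23372 - 45430) + 22760)/(8*(6 + 76 + (-26)² + 7*(-26))/(7 - 26) - 48302) = (1/(-22058) + 22760)/(8*(6 + 76 + 676 - 182)/(-19) - 48302) = (-1/22058 + 22760)/(8*(-1/19)*576 - 48302) = 502040079/(22058*(-4608/19 - 48302)) = 502040079/(22058*(-922346/19)) = (502040079/22058)*(-19/922346) = -9538761501/20345108068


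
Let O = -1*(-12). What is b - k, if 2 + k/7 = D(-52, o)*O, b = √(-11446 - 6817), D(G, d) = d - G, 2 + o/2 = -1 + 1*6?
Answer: -4858 + I*√18263 ≈ -4858.0 + 135.14*I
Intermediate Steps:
o = 6 (o = -4 + 2*(-1 + 1*6) = -4 + 2*(-1 + 6) = -4 + 2*5 = -4 + 10 = 6)
O = 12
b = I*√18263 (b = √(-18263) = I*√18263 ≈ 135.14*I)
k = 4858 (k = -14 + 7*((6 - 1*(-52))*12) = -14 + 7*((6 + 52)*12) = -14 + 7*(58*12) = -14 + 7*696 = -14 + 4872 = 4858)
b - k = I*√18263 - 1*4858 = I*√18263 - 4858 = -4858 + I*√18263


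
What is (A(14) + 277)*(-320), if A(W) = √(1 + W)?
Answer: -88640 - 320*√15 ≈ -89879.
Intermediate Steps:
(A(14) + 277)*(-320) = (√(1 + 14) + 277)*(-320) = (√15 + 277)*(-320) = (277 + √15)*(-320) = -88640 - 320*√15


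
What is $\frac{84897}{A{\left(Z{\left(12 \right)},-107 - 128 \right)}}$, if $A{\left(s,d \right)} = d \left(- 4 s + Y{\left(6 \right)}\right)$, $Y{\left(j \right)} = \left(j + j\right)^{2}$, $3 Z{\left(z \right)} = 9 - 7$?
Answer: $- \frac{254691}{99640} \approx -2.5561$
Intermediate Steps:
$Z{\left(z \right)} = \frac{2}{3}$ ($Z{\left(z \right)} = \frac{9 - 7}{3} = \frac{1}{3} \cdot 2 = \frac{2}{3}$)
$Y{\left(j \right)} = 4 j^{2}$ ($Y{\left(j \right)} = \left(2 j\right)^{2} = 4 j^{2}$)
$A{\left(s,d \right)} = d \left(144 - 4 s\right)$ ($A{\left(s,d \right)} = d \left(- 4 s + 4 \cdot 6^{2}\right) = d \left(- 4 s + 4 \cdot 36\right) = d \left(- 4 s + 144\right) = d \left(144 - 4 s\right)$)
$\frac{84897}{A{\left(Z{\left(12 \right)},-107 - 128 \right)}} = \frac{84897}{4 \left(-107 - 128\right) \left(36 - \frac{2}{3}\right)} = \frac{84897}{4 \left(-235\right) \left(36 - \frac{2}{3}\right)} = \frac{84897}{4 \left(-235\right) \frac{106}{3}} = \frac{84897}{- \frac{99640}{3}} = 84897 \left(- \frac{3}{99640}\right) = - \frac{254691}{99640}$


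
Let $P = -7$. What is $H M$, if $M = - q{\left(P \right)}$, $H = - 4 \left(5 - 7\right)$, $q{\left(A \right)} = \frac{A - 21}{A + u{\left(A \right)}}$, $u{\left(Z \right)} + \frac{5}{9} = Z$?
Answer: $- \frac{2016}{131} \approx -15.389$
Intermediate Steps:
$u{\left(Z \right)} = - \frac{5}{9} + Z$
$q{\left(A \right)} = \frac{-21 + A}{- \frac{5}{9} + 2 A}$ ($q{\left(A \right)} = \frac{A - 21}{A + \left(- \frac{5}{9} + A\right)} = \frac{-21 + A}{- \frac{5}{9} + 2 A}$)
$H = 8$ ($H = \left(-4\right) \left(-2\right) = 8$)
$M = - \frac{252}{131}$ ($M = - \frac{9 \left(-21 - 7\right)}{-5 + 18 \left(-7\right)} = - \frac{9 \left(-28\right)}{-5 - 126} = - \frac{9 \left(-28\right)}{-131} = - \frac{9 \left(-1\right) \left(-28\right)}{131} = \left(-1\right) \frac{252}{131} = - \frac{252}{131} \approx -1.9237$)
$H M = 8 \left(- \frac{252}{131}\right) = - \frac{2016}{131}$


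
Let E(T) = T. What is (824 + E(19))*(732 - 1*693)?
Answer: 32877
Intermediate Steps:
(824 + E(19))*(732 - 1*693) = (824 + 19)*(732 - 1*693) = 843*(732 - 693) = 843*39 = 32877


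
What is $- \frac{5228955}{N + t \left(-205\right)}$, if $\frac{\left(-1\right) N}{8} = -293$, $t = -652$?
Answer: $- \frac{5228955}{136004} \approx -38.447$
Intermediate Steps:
$N = 2344$ ($N = \left(-8\right) \left(-293\right) = 2344$)
$- \frac{5228955}{N + t \left(-205\right)} = - \frac{5228955}{2344 - -133660} = - \frac{5228955}{2344 + 133660} = - \frac{5228955}{136004}$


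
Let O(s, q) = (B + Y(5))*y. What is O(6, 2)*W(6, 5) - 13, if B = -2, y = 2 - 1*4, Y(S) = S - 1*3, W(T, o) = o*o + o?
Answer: -13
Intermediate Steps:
W(T, o) = o + o² (W(T, o) = o² + o = o + o²)
Y(S) = -3 + S (Y(S) = S - 3 = -3 + S)
y = -2 (y = 2 - 4 = -2)
O(s, q) = 0 (O(s, q) = (-2 + (-3 + 5))*(-2) = (-2 + 2)*(-2) = 0*(-2) = 0)
O(6, 2)*W(6, 5) - 13 = 0*(5*(1 + 5)) - 13 = 0*(5*6) - 13 = 0*30 - 13 = 0 - 13 = -13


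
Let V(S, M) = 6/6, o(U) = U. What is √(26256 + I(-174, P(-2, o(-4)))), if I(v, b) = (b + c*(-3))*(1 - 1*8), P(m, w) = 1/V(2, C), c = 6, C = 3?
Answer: 5*√1055 ≈ 162.40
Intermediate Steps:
V(S, M) = 1 (V(S, M) = 6*(⅙) = 1)
P(m, w) = 1 (P(m, w) = 1/1 = 1)
I(v, b) = 126 - 7*b (I(v, b) = (b + 6*(-3))*(1 - 1*8) = (b - 18)*(1 - 8) = (-18 + b)*(-7) = 126 - 7*b)
√(26256 + I(-174, P(-2, o(-4)))) = √(26256 + (126 - 7*1)) = √(26256 + (126 - 7)) = √(26256 + 119) = √26375 = 5*√1055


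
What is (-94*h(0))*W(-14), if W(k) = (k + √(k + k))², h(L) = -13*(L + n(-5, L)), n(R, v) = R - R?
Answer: 0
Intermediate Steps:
n(R, v) = 0
h(L) = -13*L (h(L) = -13*(L + 0) = -13*L)
W(k) = (k + √2*√k)² (W(k) = (k + √(2*k))² = (k + √2*√k)²)
(-94*h(0))*W(-14) = (-(-1222)*0)*(-14 + √2*√(-14))² = (-94*0)*(-14 + √2*(I*√14))² = 0*(-14 + 2*I*√7)² = 0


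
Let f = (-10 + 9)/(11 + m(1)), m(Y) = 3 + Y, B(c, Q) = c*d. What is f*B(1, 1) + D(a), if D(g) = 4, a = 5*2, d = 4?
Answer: 56/15 ≈ 3.7333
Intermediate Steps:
B(c, Q) = 4*c (B(c, Q) = c*4 = 4*c)
a = 10
f = -1/15 (f = (-10 + 9)/(11 + (3 + 1)) = -1/(11 + 4) = -1/15 ≈ -0.066667)
f*B(1, 1) + D(a) = -4/15 + 4 = 56/15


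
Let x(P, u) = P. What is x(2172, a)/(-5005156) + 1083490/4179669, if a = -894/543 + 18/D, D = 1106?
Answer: 104114581411/402305680257 ≈ 0.25879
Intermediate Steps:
a = -163165/100093 (a = -894/543 + 18/1106 = -894*1/543 + 18*(1/1106) = -298/181 + 9/553 = -163165/100093 ≈ -1.6301)
x(2172, a)/(-5005156) + 1083490/4179669 = 2172/(-5005156) + 1083490/4179669 = 2172*(-1/5005156) + 1083490*(1/4179669) = -543/1251289 + 1083490/4179669 = 104114581411/402305680257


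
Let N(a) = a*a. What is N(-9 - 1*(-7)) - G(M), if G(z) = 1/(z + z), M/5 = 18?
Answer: 719/180 ≈ 3.9944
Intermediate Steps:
M = 90 (M = 5*18 = 90)
N(a) = a²
G(z) = 1/(2*z)
N(-9 - 1*(-7)) - G(M) = (-9 - 1*(-7))² - 1/(2*90) = (-9 + 7)² - 1/(2*90) = (-2)² - 1*1/180 = 4 - 1/180 = 719/180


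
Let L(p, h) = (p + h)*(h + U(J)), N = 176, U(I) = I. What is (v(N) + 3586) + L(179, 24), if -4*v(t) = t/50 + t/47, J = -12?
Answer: 7073716/1175 ≈ 6020.2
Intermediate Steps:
L(p, h) = (-12 + h)*(h + p) (L(p, h) = (p + h)*(h - 12) = (h + p)*(-12 + h) = (-12 + h)*(h + p))
v(t) = -97*t/9400 (v(t) = -(t/50 + t/47)/4 = -97*t/9400)
(v(N) + 3586) + L(179, 24) = (-97/9400*176 + 3586) + (24**2 - 12*24 - 12*179 + 24*179) = (-2134/1175 + 3586) + (576 - 288 - 2148 + 4296) = 4211416/1175 + 2436 = 7073716/1175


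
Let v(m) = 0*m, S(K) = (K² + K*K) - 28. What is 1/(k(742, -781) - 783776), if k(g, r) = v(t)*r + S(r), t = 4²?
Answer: 1/436118 ≈ 2.2930e-6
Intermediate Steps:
S(K) = -28 + 2*K² (S(K) = (K² + K²) - 28 = 2*K² - 28 = -28 + 2*K²)
t = 16
v(m) = 0
k(g, r) = -28 + 2*r² (k(g, r) = 0*r + (-28 + 2*r²) = 0 + (-28 + 2*r²) = -28 + 2*r²)
1/(k(742, -781) - 783776) = 1/((-28 + 2*(-781)²) - 783776) = 1/((-28 + 2*609961) - 783776) = 1/((-28 + 1219922) - 783776) = 1/(1219894 - 783776) = 1/436118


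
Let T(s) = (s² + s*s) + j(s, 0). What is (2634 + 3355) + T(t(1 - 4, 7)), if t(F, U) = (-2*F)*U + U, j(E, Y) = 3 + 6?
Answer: 10800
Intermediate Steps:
j(E, Y) = 9
t(F, U) = U - 2*F*U (t(F, U) = -2*F*U + U = U - 2*F*U)
T(s) = 9 + 2*s² (T(s) = (s² + s*s) + 9 = (s² + s²) + 9 = 2*s² + 9 = 9 + 2*s²)
(2634 + 3355) + T(t(1 - 4, 7)) = (2634 + 3355) + (9 + 2*(7*(1 - 2*(1 - 4)))²) = 5989 + (9 + 2*(7*(1 - 2*(-3)))²) = 5989 + (9 + 2*(7*(1 + 6))²) = 5989 + (9 + 2*(7*7)²) = 5989 + (9 + 2*49²) = 5989 + (9 + 2*2401) = 5989 + (9 + 4802) = 5989 + 4811 = 10800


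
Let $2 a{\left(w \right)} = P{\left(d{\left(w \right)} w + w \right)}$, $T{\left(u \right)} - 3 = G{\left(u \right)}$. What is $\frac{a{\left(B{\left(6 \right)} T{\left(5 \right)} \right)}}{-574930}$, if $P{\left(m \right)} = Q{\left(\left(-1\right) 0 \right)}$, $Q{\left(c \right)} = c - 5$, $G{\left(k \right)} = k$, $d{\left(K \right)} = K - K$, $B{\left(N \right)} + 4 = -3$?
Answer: $\frac{1}{229972} \approx 4.3484 \cdot 10^{-6}$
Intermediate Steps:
$B{\left(N \right)} = -7$ ($B{\left(N \right)} = -4 - 3 = -7$)
$d{\left(K \right)} = 0$
$T{\left(u \right)} = 3 + u$
$Q{\left(c \right)} = -5 + c$ ($Q{\left(c \right)} = c - 5 = -5 + c$)
$P{\left(m \right)} = -5$ ($P{\left(m \right)} = -5 - 0 = -5 + 0 = -5$)
$a{\left(w \right)} = - \frac{5}{2}$ ($a{\left(w \right)} = \frac{1}{2} \left(-5\right) = - \frac{5}{2}$)
$\frac{a{\left(B{\left(6 \right)} T{\left(5 \right)} \right)}}{-574930} = - \frac{5}{2 \left(-574930\right)} = \left(- \frac{5}{2}\right) \left(- \frac{1}{574930}\right) = \frac{1}{229972}$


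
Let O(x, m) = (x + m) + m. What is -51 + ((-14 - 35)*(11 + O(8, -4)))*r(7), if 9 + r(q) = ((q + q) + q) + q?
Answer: -10292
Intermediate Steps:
O(x, m) = x + 2*m (O(x, m) = (m + x) + m = x + 2*m)
r(q) = -9 + 4*q (r(q) = -9 + (((q + q) + q) + q) = -9 + ((2*q + q) + q) = -9 + (3*q + q) = -9 + 4*q)
-51 + ((-14 - 35)*(11 + O(8, -4)))*r(7) = -51 + ((-14 - 35)*(11 + (8 + 2*(-4))))*(-9 + 4*7) = -51 + (-49*(11 + (8 - 8)))*(-9 + 28) = -51 - 49*(11 + 0)*19 = -51 - 49*11*19 = -51 - 539*19 = -51 - 10241 = -10292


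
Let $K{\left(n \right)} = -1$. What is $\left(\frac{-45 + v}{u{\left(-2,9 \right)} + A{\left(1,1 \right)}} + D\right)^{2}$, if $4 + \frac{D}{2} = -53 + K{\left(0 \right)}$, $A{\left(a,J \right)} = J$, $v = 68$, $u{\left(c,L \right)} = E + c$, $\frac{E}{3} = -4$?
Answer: $\frac{2343961}{169} \approx 13870.0$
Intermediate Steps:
$E = -12$ ($E = 3 \left(-4\right) = -12$)
$u{\left(c,L \right)} = -12 + c$
$D = -116$ ($D = -8 + 2 \left(-53 - 1\right) = -8 + 2 \left(-54\right) = -8 - 108 = -116$)
$\left(\frac{-45 + v}{u{\left(-2,9 \right)} + A{\left(1,1 \right)}} + D\right)^{2} = \left(\frac{-45 + 68}{\left(-12 - 2\right) + 1} - 116\right)^{2} = \left(\frac{23}{-14 + 1} - 116\right)^{2} = \left(\frac{23}{-13} - 116\right)^{2} = \left(23 \left(- \frac{1}{13}\right) - 116\right)^{2} = \left(- \frac{23}{13} - 116\right)^{2} = \left(- \frac{1531}{13}\right)^{2} = \frac{2343961}{169}$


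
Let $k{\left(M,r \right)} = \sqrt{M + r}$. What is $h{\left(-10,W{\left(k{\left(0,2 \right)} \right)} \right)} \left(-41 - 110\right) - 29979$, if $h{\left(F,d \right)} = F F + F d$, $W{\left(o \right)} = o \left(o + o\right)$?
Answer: $-39039$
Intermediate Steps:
$W{\left(o \right)} = 2 o^{2}$ ($W{\left(o \right)} = o 2 o = 2 o^{2}$)
$h{\left(F,d \right)} = F^{2} + F d$
$h{\left(-10,W{\left(k{\left(0,2 \right)} \right)} \right)} \left(-41 - 110\right) - 29979 = - 10 \left(-10 + 2 \left(\sqrt{0 + 2}\right)^{2}\right) \left(-41 - 110\right) - 29979 = - 10 \left(-10 + 2 \left(\sqrt{2}\right)^{2}\right) \left(-41 - 110\right) - 29979 = - 10 \left(-10 + 2 \cdot 2\right) \left(-151\right) - 29979 = - 10 \left(-10 + 4\right) \left(-151\right) - 29979 = \left(-10\right) \left(-6\right) \left(-151\right) - 29979 = 60 \left(-151\right) - 29979 = -9060 - 29979 = -39039$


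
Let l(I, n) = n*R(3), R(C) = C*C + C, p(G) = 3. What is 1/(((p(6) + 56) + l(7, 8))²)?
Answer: 1/24025 ≈ 4.1623e-5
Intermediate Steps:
R(C) = C + C² (R(C) = C² + C = C + C²)
l(I, n) = 12*n (l(I, n) = n*(3*(1 + 3)) = n*(3*4) = n*12 = 12*n)
1/(((p(6) + 56) + l(7, 8))²) = 1/(((3 + 56) + 12*8)²) = 1/((59 + 96)²) = 1/(155²) = 1/24025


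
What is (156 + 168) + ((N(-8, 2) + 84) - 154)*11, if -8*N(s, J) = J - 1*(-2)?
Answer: -903/2 ≈ -451.50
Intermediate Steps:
N(s, J) = -¼ - J/8 (N(s, J) = -(J - 1*(-2))/8 = -(J + 2)/8 = -(2 + J)/8 = -¼ - J/8)
(156 + 168) + ((N(-8, 2) + 84) - 154)*11 = (156 + 168) + (((-¼ - ⅛*2) + 84) - 154)*11 = 324 + (((-¼ - ¼) + 84) - 154)*11 = 324 + ((-½ + 84) - 154)*11 = 324 + (167/2 - 154)*11 = 324 - 141/2*11 = 324 - 1551/2 = -903/2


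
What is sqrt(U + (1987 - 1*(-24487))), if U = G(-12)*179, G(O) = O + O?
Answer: sqrt(22178) ≈ 148.92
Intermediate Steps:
G(O) = 2*O
U = -4296 (U = (2*(-12))*179 = -24*179 = -4296)
sqrt(U + (1987 - 1*(-24487))) = sqrt(-4296 + (1987 - 1*(-24487))) = sqrt(-4296 + (1987 + 24487)) = sqrt(-4296 + 26474) = sqrt(22178)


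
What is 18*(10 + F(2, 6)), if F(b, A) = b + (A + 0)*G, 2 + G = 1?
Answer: 108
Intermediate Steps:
G = -1 (G = -2 + 1 = -1)
F(b, A) = b - A (F(b, A) = b + (A + 0)*(-1) = b + A*(-1) = b - A)
18*(10 + F(2, 6)) = 18*(10 + (2 - 1*6)) = 18*(10 + (2 - 6)) = 18*(10 - 4) = 18*6 = 108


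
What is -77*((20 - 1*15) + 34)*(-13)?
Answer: 39039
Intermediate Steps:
-77*((20 - 1*15) + 34)*(-13) = -77*((20 - 15) + 34)*(-13) = -77*(5 + 34)*(-13) = -77*39*(-13) = -3003*(-13) = 39039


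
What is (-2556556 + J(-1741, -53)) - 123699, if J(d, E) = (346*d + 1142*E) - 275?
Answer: -3343442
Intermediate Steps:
J(d, E) = -275 + 346*d + 1142*E
(-2556556 + J(-1741, -53)) - 123699 = (-2556556 + (-275 + 346*(-1741) + 1142*(-53))) - 123699 = (-2556556 + (-275 - 602386 - 60526)) - 123699 = (-2556556 - 663187) - 123699 = -3219743 - 123699 = -3343442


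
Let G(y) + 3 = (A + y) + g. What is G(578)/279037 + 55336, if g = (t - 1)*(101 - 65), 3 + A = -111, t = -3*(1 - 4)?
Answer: 15440792181/279037 ≈ 55336.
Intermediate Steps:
t = 9 (t = -3*(-3) = 9)
A = -114 (A = -3 - 111 = -114)
g = 288 (g = (9 - 1)*(101 - 65) = 8*36 = 288)
G(y) = 171 + y (G(y) = -3 + ((-114 + y) + 288) = -3 + (174 + y) = 171 + y)
G(578)/279037 + 55336 = (171 + 578)/279037 + 55336 = 749*(1/279037) + 55336 = 749/279037 + 55336 = 15440792181/279037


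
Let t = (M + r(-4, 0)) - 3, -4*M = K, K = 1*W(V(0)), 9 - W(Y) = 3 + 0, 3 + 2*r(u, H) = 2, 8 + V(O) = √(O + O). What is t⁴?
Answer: 625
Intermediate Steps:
V(O) = -8 + √2*√O (V(O) = -8 + √(O + O) = -8 + √(2*O) = -8 + √2*√O)
r(u, H) = -½ (r(u, H) = -3/2 + (½)*2 = -3/2 + 1 = -½)
W(Y) = 6 (W(Y) = 9 - (3 + 0) = 9 - 1*3 = 9 - 3 = 6)
K = 6 (K = 1*6 = 6)
M = -3/2 (M = -¼*6 = -3/2 ≈ -1.5000)
t = -5 (t = (-3/2 - ½) - 3 = -2 - 3 = -5)
t⁴ = (-5)⁴ = 625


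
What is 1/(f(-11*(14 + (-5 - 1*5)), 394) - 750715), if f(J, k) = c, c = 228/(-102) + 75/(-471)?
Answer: -2669/2003664726 ≈ -1.3321e-6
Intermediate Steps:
c = -6391/2669 (c = 228*(-1/102) + 75*(-1/471) = -38/17 - 25/157 = -6391/2669 ≈ -2.3945)
f(J, k) = -6391/2669
1/(f(-11*(14 + (-5 - 1*5)), 394) - 750715) = 1/(-6391/2669 - 750715) = 1/(-2003664726/2669) = -2669/2003664726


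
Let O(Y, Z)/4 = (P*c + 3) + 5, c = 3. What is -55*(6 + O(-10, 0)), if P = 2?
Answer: -3410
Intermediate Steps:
O(Y, Z) = 56 (O(Y, Z) = 4*((2*3 + 3) + 5) = 4*((6 + 3) + 5) = 4*(9 + 5) = 4*14 = 56)
-55*(6 + O(-10, 0)) = -55*(6 + 56) = -55*62 = -3410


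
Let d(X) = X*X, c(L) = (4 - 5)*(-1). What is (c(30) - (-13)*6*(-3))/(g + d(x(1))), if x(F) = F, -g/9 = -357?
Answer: -233/3214 ≈ -0.072495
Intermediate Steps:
g = 3213 (g = -9*(-357) = 3213)
c(L) = 1 (c(L) = -1*(-1) = 1)
d(X) = X²
(c(30) - (-13)*6*(-3))/(g + d(x(1))) = (1 - (-13)*6*(-3))/(3213 + 1²) = (1 - 13*(-6)*(-3))/(3213 + 1) = (1 + 78*(-3))/3214 = (1 - 234)*(1/3214) = -233*1/3214 = -233/3214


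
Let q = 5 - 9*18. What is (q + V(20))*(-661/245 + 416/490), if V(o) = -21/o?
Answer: 1431933/4900 ≈ 292.23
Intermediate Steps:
q = -157 (q = 5 - 162 = -157)
(q + V(20))*(-661/245 + 416/490) = (-157 - 21/20)*(-661/245 + 416/490) = (-157 - 21*1/20)*(-661*1/245 + 416*(1/490)) = (-157 - 21/20)*(-661/245 + 208/245) = -3161/20*(-453/245) = 1431933/4900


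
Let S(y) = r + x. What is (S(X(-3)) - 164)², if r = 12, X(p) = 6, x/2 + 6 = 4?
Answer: 24336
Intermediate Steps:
x = -4 (x = -12 + 2*4 = -12 + 8 = -4)
S(y) = 8 (S(y) = 12 - 4 = 8)
(S(X(-3)) - 164)² = (8 - 164)² = (-156)² = 24336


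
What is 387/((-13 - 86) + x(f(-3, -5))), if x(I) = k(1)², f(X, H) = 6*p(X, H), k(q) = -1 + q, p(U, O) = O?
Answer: -43/11 ≈ -3.9091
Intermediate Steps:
f(X, H) = 6*H
x(I) = 0 (x(I) = (-1 + 1)² = 0² = 0)
387/((-13 - 86) + x(f(-3, -5))) = 387/((-13 - 86) + 0) = 387/(-99 + 0) = 387/(-99) = -1/99*387 = -43/11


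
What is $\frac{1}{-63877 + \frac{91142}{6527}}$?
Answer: $- \frac{6527}{416834037} \approx -1.5659 \cdot 10^{-5}$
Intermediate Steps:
$\frac{1}{-63877 + \frac{91142}{6527}} = \frac{1}{- \frac{416834037}{6527}} = - \frac{6527}{416834037}$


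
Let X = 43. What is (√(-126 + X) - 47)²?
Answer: (47 - I*√83)² ≈ 2126.0 - 856.38*I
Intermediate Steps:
(√(-126 + X) - 47)² = (√(-126 + 43) - 47)² = (√(-83) - 47)² = (I*√83 - 47)² = (-47 + I*√83)²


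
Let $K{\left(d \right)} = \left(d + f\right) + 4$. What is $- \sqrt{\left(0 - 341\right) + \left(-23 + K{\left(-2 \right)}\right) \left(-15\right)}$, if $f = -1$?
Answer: $- i \sqrt{11} \approx - 3.3166 i$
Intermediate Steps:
$K{\left(d \right)} = 3 + d$ ($K{\left(d \right)} = \left(d - 1\right) + 4 = \left(-1 + d\right) + 4 = 3 + d$)
$- \sqrt{\left(0 - 341\right) + \left(-23 + K{\left(-2 \right)}\right) \left(-15\right)} = - \sqrt{\left(0 - 341\right) + \left(-23 + \left(3 - 2\right)\right) \left(-15\right)} = - \sqrt{\left(0 - 341\right) + \left(-23 + 1\right) \left(-15\right)} = - \sqrt{-341 - -330} = - \sqrt{-341 + 330} = - \sqrt{-11} = - i \sqrt{11}$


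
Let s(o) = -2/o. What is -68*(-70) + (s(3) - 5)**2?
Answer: 43129/9 ≈ 4792.1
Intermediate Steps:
-68*(-70) + (s(3) - 5)**2 = -68*(-70) + (-2/3 - 5)**2 = 4760 + (-2*1/3 - 5)**2 = 4760 + (-2/3 - 5)**2 = 4760 + (-17/3)**2 = 4760 + 289/9 = 43129/9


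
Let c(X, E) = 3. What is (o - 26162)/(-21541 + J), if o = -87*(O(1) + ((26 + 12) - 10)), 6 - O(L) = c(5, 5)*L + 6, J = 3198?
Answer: 28337/18343 ≈ 1.5448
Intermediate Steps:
O(L) = -3*L (O(L) = 6 - (3*L + 6) = 6 - (6 + 3*L) = 6 + (-6 - 3*L) = -3*L)
o = -2175 (o = -87*(-3*1 + ((26 + 12) - 10)) = -87*(-3 + (38 - 10)) = -87*(-3 + 28) = -87*25 = -2175)
(o - 26162)/(-21541 + J) = (-2175 - 26162)/(-21541 + 3198) = -28337/(-18343) = -28337*(-1/18343) = 28337/18343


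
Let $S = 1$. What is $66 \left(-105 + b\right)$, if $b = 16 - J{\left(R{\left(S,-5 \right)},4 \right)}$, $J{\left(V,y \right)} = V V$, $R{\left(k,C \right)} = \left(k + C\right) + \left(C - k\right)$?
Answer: $-12474$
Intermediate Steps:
$R{\left(k,C \right)} = 2 C$ ($R{\left(k,C \right)} = \left(C + k\right) + \left(C - k\right) = 2 C$)
$J{\left(V,y \right)} = V^{2}$
$b = -84$ ($b = 16 - \left(2 \left(-5\right)\right)^{2} = 16 - \left(-10\right)^{2} = 16 - 100 = -84$)
$66 \left(-105 + b\right) = 66 \left(-105 - 84\right) = 66 \left(-189\right) = -12474$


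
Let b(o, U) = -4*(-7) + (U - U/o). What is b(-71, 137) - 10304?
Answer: -719732/71 ≈ -10137.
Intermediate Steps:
b(o, U) = 28 + U - U/o (b(o, U) = 28 + (U - U/o) = 28 + U - U/o)
b(-71, 137) - 10304 = (28 + 137 - 1*137/(-71)) - 10304 = (28 + 137 - 1*137*(-1/71)) - 10304 = (28 + 137 + 137/71) - 10304 = 11852/71 - 10304 = -719732/71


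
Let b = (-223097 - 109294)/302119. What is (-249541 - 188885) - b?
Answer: -132456492303/302119 ≈ -4.3843e+5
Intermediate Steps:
b = -332391/302119 (b = -332391*1/302119 = -332391/302119 ≈ -1.1002)
(-249541 - 188885) - b = (-249541 - 188885) - 1*(-332391/302119) = -438426 + 332391/302119 = -132456492303/302119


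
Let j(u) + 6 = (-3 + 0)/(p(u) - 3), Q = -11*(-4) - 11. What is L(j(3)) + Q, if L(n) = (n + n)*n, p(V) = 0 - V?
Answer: 187/2 ≈ 93.500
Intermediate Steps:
p(V) = -V
Q = 33 (Q = 44 - 11 = 33)
j(u) = -6 - 3/(-3 - u) (j(u) = -6 + (-3 + 0)/(-u - 3) = -6 - 3/(-3 - u))
L(n) = 2*n**2 (L(n) = (2*n)*n = 2*n**2)
L(j(3)) + Q = 2*(3*(-5 - 2*3)/(3 + 3))**2 + 33 = 2*(3*(-5 - 6)/6)**2 + 33 = 2*(3*(1/6)*(-11))**2 + 33 = 2*(-11/2)**2 + 33 = 2*(121/4) + 33 = 121/2 + 33 = 187/2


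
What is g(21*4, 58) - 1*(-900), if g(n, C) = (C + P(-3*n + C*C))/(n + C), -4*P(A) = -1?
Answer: 511433/568 ≈ 900.41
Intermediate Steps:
P(A) = ¼ (P(A) = -¼*(-1) = ¼)
g(n, C) = (¼ + C)/(C + n) (g(n, C) = (C + ¼)/(n + C) = (¼ + C)/(C + n))
g(21*4, 58) - 1*(-900) = (¼ + 58)/(58 + 21*4) - 1*(-900) = (233/4)/(58 + 84) + 900 = (233/4)/142 + 900 = (1/142)*(233/4) + 900 = 233/568 + 900 = 511433/568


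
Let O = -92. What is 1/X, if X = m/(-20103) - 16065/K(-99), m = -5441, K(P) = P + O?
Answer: 3839673/323993926 ≈ 0.011851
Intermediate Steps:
K(P) = -92 + P (K(P) = P - 92 = -92 + P)
X = 323993926/3839673 (X = -5441/(-20103) - 16065/(-92 - 99) = -5441*(-1/20103) - 16065/(-191) = 5441/20103 - 16065*(-1/191) = 5441/20103 + 16065/191 = 323993926/3839673 ≈ 84.381)
1/X = 1/(323993926/3839673) = 3839673/323993926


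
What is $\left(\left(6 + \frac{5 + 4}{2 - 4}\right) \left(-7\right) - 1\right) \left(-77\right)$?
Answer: $\frac{1771}{2} \approx 885.5$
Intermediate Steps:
$\left(\left(6 + \frac{5 + 4}{2 - 4}\right) \left(-7\right) - 1\right) \left(-77\right) = \left(\left(6 + \frac{9}{-2}\right) \left(-7\right) - 1\right) \left(-77\right) = \left(\left(6 + 9 \left(- \frac{1}{2}\right)\right) \left(-7\right) - 1\right) \left(-77\right) = \left(\left(6 - \frac{9}{2}\right) \left(-7\right) - 1\right) \left(-77\right) = \left(\frac{3}{2} \left(-7\right) - 1\right) \left(-77\right) = \left(- \frac{21}{2} - 1\right) \left(-77\right) = \left(- \frac{23}{2}\right) \left(-77\right) = \frac{1771}{2}$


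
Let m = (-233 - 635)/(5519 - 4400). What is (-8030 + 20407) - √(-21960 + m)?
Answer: 12377 - 2*I*√6874606713/1119 ≈ 12377.0 - 148.19*I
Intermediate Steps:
m = -868/1119 ≈ -0.77569
(-8030 + 20407) - √(-21960 + m) = (-8030 + 20407) - √(-21960 - 868/1119) = 12377 - √(-24574108/1119) = 12377 - 2*I*√6874606713/1119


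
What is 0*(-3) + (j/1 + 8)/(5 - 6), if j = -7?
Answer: -1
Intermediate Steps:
0*(-3) + (j/1 + 8)/(5 - 6) = 0*(-3) + (-7/1 + 8)/(5 - 6) = 0 + (-7*1 + 8)/(-1) = 0 + (-7 + 8)*(-1) = 0 + 1*(-1) = 0 - 1 = -1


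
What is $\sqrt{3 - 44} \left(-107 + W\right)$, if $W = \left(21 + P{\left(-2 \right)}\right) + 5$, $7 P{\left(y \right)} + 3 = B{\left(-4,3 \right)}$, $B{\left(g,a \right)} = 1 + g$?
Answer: $- \frac{573 i \sqrt{41}}{7} \approx - 524.14 i$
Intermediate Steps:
$P{\left(y \right)} = - \frac{6}{7}$ ($P{\left(y \right)} = - \frac{3}{7} + \frac{1 - 4}{7} = - \frac{3}{7} + \frac{1}{7} \left(-3\right) = - \frac{3}{7} - \frac{3}{7} = - \frac{6}{7}$)
$W = \frac{176}{7}$ ($W = \left(21 - \frac{6}{7}\right) + 5 = \frac{141}{7} + 5 = \frac{176}{7} \approx 25.143$)
$\sqrt{3 - 44} \left(-107 + W\right) = \sqrt{3 - 44} \left(-107 + \frac{176}{7}\right) = \sqrt{-41} \left(- \frac{573}{7}\right) = i \sqrt{41} \left(- \frac{573}{7}\right) = - \frac{573 i \sqrt{41}}{7}$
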